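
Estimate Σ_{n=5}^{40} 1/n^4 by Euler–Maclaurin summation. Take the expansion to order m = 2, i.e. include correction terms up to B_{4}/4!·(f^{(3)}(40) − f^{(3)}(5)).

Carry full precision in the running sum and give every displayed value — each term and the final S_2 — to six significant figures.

S_2 ≈ 0.00356618

The integral term ∫_5^40 1/x^4 dx = 0.00266146.
½[f(5) + f(40)] = ½[0.00160000 + 3.90625e-07] = 0.000800195.
Integral + boundary = 0.00346165.
Order-1 term: 1/12 · (-3.90625e-08 − (-0.00128000)) = 0.000106663.
Partial sum through k=1: 0.00356832.
Order-2 term: −1/720 · (-7.32422e-10 − (-0.00153600)) = -2.13333e-06.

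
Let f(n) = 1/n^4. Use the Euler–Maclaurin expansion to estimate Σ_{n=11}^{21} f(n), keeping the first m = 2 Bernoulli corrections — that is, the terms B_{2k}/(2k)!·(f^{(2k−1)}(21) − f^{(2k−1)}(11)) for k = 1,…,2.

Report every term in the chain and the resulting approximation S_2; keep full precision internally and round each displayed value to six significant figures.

The integral term ∫_11^21 1/x^4 dx = 0.000214445.
Endpoint term: (f(11) + f(21))/2 = (6.83013e-05 + 5.14189e-06)/2 = 3.67216e-05.
Running total after boundary: 0.000251167.
Correction k=1: B_{2}/2! · (f^{(1)}(21) − f^{(1)}(11)) = 1/12 · (-9.79408e-07 − (-2.48369e-05)) = 1.98812e-06.
Running total after k=1: 0.000253155.
Correction k=2: B_{4}/4! · (f^{(3)}(21) − f^{(3)}(11)) = −1/720 · (-6.66264e-08 − (-6.15790e-06)) = -8.46010e-09.

S_2 ≈ 0.000253146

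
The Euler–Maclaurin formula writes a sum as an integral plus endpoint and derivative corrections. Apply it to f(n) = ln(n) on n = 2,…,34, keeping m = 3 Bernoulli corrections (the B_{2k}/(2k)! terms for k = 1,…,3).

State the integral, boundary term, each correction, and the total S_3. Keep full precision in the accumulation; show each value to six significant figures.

S_3 ≈ 88.5808

∫_2^34 ln(x) dx evaluates to 86.5100.
Boundary: ½(f(2) + f(34)) = ½(0.693147 + 3.52636) = 2.10975.
Integral + boundary = 88.6197.
Order-1 term: 1/12 · (0.0294118 − 0.500000) = -0.0392157.
Partial sum through k=1: 88.5805.
Order-2 term: −1/720 · (5.08854e-05 − 0.250000) = 0.000347152.
Partial sum through k=2: 88.5808.
Order-3 term: 1/30240 · (5.28222e-07 − 0.750000) = -2.48016e-05.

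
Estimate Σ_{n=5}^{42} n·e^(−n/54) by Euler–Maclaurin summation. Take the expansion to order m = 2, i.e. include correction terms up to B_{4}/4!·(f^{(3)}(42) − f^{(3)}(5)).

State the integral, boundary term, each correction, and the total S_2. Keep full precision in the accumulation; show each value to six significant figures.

The integral term ∫_5^42 x·e^(−x/54) dx = 522.582.
Endpoint term: (f(5) + f(42))/2 = (4.55782 + 19.2959)/2 = 11.9269.
Running total after boundary: 534.509.
k=1: B_{2}/(2)! × [f^{(1)}(42) − f^{(1)}(5)] = 1/12 × (0.102095 − 0.827161) = -0.0604222.
Running total after k=1: 534.448.
k=2: B_{4}/(4)! × [f^{(3)}(42) − f^{(3)}(5)] = −1/720 × (0.000350119 − 0.000908879) = 7.76055e-07.

S_2 ≈ 534.448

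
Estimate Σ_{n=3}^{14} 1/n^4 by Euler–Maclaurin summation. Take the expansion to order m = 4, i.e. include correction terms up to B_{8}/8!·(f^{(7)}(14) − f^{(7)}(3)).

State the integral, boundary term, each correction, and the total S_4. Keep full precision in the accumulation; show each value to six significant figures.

The integral term ∫_3^14 1/x^4 dx = 0.0122242.
½[f(3) + f(14)] = ½[0.0123457 + 2.60308e-05] = 0.00618585.
So far: 0.0184101.
Order-1 term: 1/12 · (-7.43738e-06 − (-0.0164609)) = 0.00137112.
Running total after k=1: 0.0197812.
Order-2 term: −1/720 · (-1.13837e-06 − (-0.0548697)) = -7.62063e-05.
Running total after k=2: 0.0197050.
Order-3 term: 1/30240 · (-3.25250e-07 − (-0.341411)) = 1.12900e-05.
Running total after k=3: 0.0197163.
Order-4 term: −1/1209600 · (-1.49349e-07 − (-3.41411)) = -2.82251e-06.

S_4 ≈ 0.0197134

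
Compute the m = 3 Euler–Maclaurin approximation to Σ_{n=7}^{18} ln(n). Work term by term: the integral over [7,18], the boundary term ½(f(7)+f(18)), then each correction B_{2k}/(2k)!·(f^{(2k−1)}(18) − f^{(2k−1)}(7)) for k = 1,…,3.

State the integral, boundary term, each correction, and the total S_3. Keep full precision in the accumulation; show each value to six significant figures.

∫_7^18 ln(x) dx evaluates to 27.4053.
Endpoint term: (f(7) + f(18))/2 = (1.94591 + 2.89037)/2 = 2.41814.
Integral + boundary = 29.8235.
k=1: B_{2}/(2)! × [f^{(1)}(18) − f^{(1)}(7)] = 1/12 × (0.0555556 − 0.142857) = -0.00727513.
Partial sum through k=1: 29.8162.
k=2: B_{4}/(4)! × [f^{(3)}(18) − f^{(3)}(7)] = −1/720 × (0.000342936 − 0.00583090) = 7.62218e-06.
Partial sum through k=2: 29.8162.
k=3: B_{6}/(6)! × [f^{(5)}(18) − f^{(5)}(7)] = 1/30240 × (1.27013e-05 − 0.00142798) = -4.68014e-08.

S_3 ≈ 29.8162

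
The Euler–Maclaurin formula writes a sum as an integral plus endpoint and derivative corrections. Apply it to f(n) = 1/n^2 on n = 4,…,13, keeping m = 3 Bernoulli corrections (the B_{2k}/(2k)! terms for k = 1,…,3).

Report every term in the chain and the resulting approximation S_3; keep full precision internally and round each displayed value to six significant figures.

Integral: ∫_4^13 1/x^2 dx = 0.173077.
½[f(4) + f(13)] = ½[0.0625000 + 0.00591716] = 0.0342086.
So far: 0.207286.
Order-1 term: 1/12 · (-0.000910332 − (-0.0312500)) = 0.00252831.
After k=1: 0.209814.
Order-2 term: −1/720 · (-6.46390e-05 − (-0.0234375)) = -3.24623e-05.
After k=2: 0.209781.
Order-3 term: 1/30240 · (-1.14744e-05 − (-0.0439453)) = 1.45284e-06.

S_3 ≈ 0.209783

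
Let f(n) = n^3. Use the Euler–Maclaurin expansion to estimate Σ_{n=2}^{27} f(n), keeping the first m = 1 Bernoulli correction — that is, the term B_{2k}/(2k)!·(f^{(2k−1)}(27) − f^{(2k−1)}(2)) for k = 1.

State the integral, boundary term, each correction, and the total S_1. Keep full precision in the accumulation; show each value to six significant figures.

S_1 ≈ 142883

∫_2^27 x^3 dx evaluates to 132856.
Endpoint term: (f(2) + f(27))/2 = (8.00000 + 19683.0)/2 = 9845.50.
Integral + boundary = 142702.
Correction k=1: B_{2}/2! · (f^{(1)}(27) − f^{(1)}(2)) = 1/12 · (2187.00 − 12.0000) = 181.250.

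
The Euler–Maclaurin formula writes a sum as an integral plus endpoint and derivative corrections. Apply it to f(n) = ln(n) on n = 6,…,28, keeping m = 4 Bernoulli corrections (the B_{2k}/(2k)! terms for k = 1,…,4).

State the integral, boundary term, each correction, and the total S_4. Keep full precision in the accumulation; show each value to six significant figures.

S_4 ≈ 63.1023

Integral: ∫_6^28 ln(x) dx = 60.5512.
Boundary: ½(f(6) + f(28)) = ½(1.79176 + 3.33220) = 2.56198.
So far: 63.1132.
Correction k=1: B_{2}/2! · (f^{(1)}(28) − f^{(1)}(6)) = 1/12 · (0.0357143 − 0.166667) = -0.0109127.
Running total after k=1: 63.1022.
Correction k=2: B_{4}/4! · (f^{(3)}(28) − f^{(3)}(6)) = −1/720 · (9.11079e-05 − 0.00925926) = 1.27335e-05.
Running total after k=2: 63.1023.
Correction k=3: B_{6}/6! · (f^{(5)}(28) − f^{(5)}(6)) = 1/30240 · (1.39451e-06 − 0.00308642) = -1.02018e-07.
Running total after k=3: 63.1023.
Correction k=4: B_{8}/8! · (f^{(7)}(28) − f^{(7)}(6)) = −1/1209600 · (5.33613e-08 − 0.00257202) = 2.12629e-09.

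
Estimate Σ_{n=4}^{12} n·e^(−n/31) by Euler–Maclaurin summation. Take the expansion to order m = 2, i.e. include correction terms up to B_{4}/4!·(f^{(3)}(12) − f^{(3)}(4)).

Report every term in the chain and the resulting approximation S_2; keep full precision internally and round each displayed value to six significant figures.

S_2 ≈ 54.3181

Integral: ∫_4^12 x·e^(−x/31) dx = 48.5152.
½[f(4) + f(12)] = ½[3.51578 + 8.14830] = 5.83204.
Running total after boundary: 54.3472.
Order-1 term: 1/12 · (0.416177 − 0.765533) = -0.0291130.
Running total after k=1: 54.3181.
Order-2 term: −1/720 · (0.00184623 − 0.00262583) = 1.08278e-06.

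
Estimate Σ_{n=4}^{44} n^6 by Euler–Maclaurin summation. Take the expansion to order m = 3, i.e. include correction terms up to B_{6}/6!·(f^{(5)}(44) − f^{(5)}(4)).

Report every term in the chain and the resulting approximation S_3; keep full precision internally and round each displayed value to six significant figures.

∫_4^44 x^6 dx evaluates to 4.56111e+10.
Boundary: ½(f(4) + f(44)) = ½(4096.00 + 7.25631e+09) = 3.62816e+09.
Integral + boundary = 4.92393e+10.
k=1: B_{2}/(2)! × [f^{(1)}(44) − f^{(1)}(4)] = 1/12 × (9.89497e+08 − 6144.00) = 8.24576e+07.
Partial sum through k=1: 4.93217e+10.
k=2: B_{4}/(4)! × [f^{(3)}(44) − f^{(3)}(4)] = −1/720 × (1.02221e+07 − 7680.00) = -14186.7.
Partial sum through k=2: 4.93217e+10.
k=3: B_{6}/(6)! × [f^{(5)}(44) − f^{(5)}(4)] = 1/30240 × (31680.0 − 2880.00) = 0.952381.

S_3 ≈ 4.93217e+10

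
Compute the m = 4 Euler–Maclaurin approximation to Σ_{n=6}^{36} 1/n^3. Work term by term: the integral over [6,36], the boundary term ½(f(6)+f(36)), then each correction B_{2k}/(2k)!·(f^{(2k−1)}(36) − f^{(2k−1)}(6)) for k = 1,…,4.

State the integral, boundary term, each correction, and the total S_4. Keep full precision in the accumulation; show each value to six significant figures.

The integral term ∫_6^36 1/x^3 dx = 0.0135031.
Boundary: ½(f(6) + f(36)) = ½(0.00462963 + 2.14335e-05) = 0.00232553.
Integral + boundary = 0.0158286.
Order-1 term: 1/12 · (-1.78612e-06 − (-0.00231481)) = 0.000192752.
After k=1: 0.0160214.
Order-2 term: −1/720 · (-2.75636e-08 − (-0.00128601)) = -1.78608e-06.
After k=2: 0.0160196.
Order-3 term: 1/30240 · (-8.93265e-10 − (-0.00150034)) = 4.96145e-08.
After k=3: 0.0160196.
Order-4 term: −1/1209600 · (-4.96259e-11 − (-0.00300069)) = -2.48073e-09.

S_4 ≈ 0.0160196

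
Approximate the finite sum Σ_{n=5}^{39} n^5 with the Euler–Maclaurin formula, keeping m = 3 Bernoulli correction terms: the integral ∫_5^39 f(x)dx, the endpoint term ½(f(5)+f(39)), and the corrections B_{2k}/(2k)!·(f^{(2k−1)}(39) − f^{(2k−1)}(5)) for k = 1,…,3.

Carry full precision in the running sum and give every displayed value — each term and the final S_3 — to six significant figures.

S_3 ≈ 6.32532e+08

The integral term ∫_5^39 x^5 dx = 5.86455e+08.
½[f(5) + f(39)] = ½[3125.00 + 9.02242e+07] = 4.51137e+07.
So far: 6.31568e+08.
Order-1 term: 1/12 · (1.15672e+07 − 3125.00) = 963673.
Partial sum through k=1: 6.32532e+08.
Order-2 term: −1/720 · (91260.0 − 1500.00) = -124.667.
Partial sum through k=2: 6.32532e+08.
Order-3 term: 1/30240 · (120.000 − 120.000) = 0.00000.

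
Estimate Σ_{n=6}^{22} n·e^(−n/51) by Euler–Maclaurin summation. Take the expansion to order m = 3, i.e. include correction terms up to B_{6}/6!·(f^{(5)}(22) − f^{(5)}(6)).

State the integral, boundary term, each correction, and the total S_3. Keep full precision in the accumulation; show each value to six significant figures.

Integral: ∫_6^22 x·e^(−x/51) dx = 165.828.
½[f(6) + f(22)] = ½[5.33406 + 14.2916] = 9.81281.
Running total after boundary: 175.641.
Correction k=1: B_{2}/2! · (f^{(1)}(22) − f^{(1)}(6)) = 1/12 · (0.369390 − 0.784420) = -0.0345859.
Partial sum through k=1: 175.606.
Correction k=2: B_{4}/4! · (f^{(3)}(22) − f^{(3)}(6)) = −1/720 · (0.000641532 − 0.000985175) = 4.77282e-07.
Partial sum through k=2: 175.606.
Correction k=3: B_{6}/6! · (f^{(5)}(22) − f^{(5)}(6)) = 1/30240 · (4.38695e-07 − 6.41586e-07) = -6.70938e-12.

S_3 ≈ 175.606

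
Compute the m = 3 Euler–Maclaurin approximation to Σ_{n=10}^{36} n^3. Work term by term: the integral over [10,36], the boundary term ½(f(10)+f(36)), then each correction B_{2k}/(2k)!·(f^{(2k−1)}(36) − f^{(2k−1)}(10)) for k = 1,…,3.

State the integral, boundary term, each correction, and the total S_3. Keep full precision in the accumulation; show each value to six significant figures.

The integral term ∫_10^36 x^3 dx = 417404.
½[f(10) + f(36)] = ½[1000.00 + 46656.0] = 23828.0.
Integral + boundary = 441232.
Order-1 term: 1/12 · (3888.00 − 300.000) = 299.000.
Partial sum through k=1: 441531.
Order-2 term: −1/720 · (6.00000 − 6.00000) = 0.00000.
Partial sum through k=2: 441531.
Order-3 term: 1/30240 · (0.00000 − 0.00000) = 0.00000.

S_3 ≈ 441531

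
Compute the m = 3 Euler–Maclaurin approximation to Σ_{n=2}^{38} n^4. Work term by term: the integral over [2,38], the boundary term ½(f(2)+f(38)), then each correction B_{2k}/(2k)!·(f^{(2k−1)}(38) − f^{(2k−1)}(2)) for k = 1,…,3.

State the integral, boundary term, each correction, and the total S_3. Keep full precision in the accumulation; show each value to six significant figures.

The integral term ∫_2^38 x^4 dx = 1.58470e+07.
Endpoint term: (f(2) + f(38))/2 = (16.0000 + 2.08514e+06)/2 = 1.04258e+06.
So far: 1.68896e+07.
Correction k=1: B_{2}/2! · (f^{(1)}(38) − f^{(1)}(2)) = 1/12 · (219488 − 32.0000) = 18288.0.
Partial sum through k=1: 1.69079e+07.
Correction k=2: B_{4}/4! · (f^{(3)}(38) − f^{(3)}(2)) = −1/720 · (912.000 − 48.0000) = -1.20000.
Partial sum through k=2: 1.69079e+07.
Correction k=3: B_{6}/6! · (f^{(5)}(38) − f^{(5)}(2)) = 1/30240 · (0.00000 − 0.00000) = 0.00000.

S_3 ≈ 1.69079e+07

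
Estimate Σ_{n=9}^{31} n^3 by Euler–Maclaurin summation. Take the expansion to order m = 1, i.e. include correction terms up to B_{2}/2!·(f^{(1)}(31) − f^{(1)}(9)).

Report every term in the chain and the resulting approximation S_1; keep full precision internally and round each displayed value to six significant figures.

S_1 ≈ 244720

The integral term ∫_9^31 x^3 dx = 229240.
Boundary: ½(f(9) + f(31)) = ½(729.000 + 29791.0) = 15260.0.
Integral + boundary = 244500.
Correction k=1: B_{2}/2! · (f^{(1)}(31) − f^{(1)}(9)) = 1/12 · (2883.00 − 243.000) = 220.000.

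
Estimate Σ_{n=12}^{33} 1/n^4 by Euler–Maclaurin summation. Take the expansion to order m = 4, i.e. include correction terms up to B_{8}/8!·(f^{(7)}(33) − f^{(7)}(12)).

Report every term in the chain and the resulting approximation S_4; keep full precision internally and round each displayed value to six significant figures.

S_4 ≈ 0.000209486

∫_12^33 1/x^4 dx evaluates to 0.000183626.
Boundary: ½(f(12) + f(33)) = ½(4.82253e-05 + 8.43226e-07) = 2.45343e-05.
So far: 0.000208160.
Order-1 term: 1/12 · (-1.02209e-07 − (-1.60751e-05)) = 1.33107e-06.
After k=1: 0.000209491.
Order-2 term: −1/720 · (-2.81568e-09 − (-3.34898e-06)) = -4.64745e-09.
After k=2: 0.000209486.
Order-3 term: 1/30240 · (-1.44792e-10 − (-1.30238e-06)) = 4.30634e-11.
After k=3: 0.000209486.
Order-4 term: −1/1209600 · (-1.19663e-11 − (-8.13988e-07)) = -6.72930e-13.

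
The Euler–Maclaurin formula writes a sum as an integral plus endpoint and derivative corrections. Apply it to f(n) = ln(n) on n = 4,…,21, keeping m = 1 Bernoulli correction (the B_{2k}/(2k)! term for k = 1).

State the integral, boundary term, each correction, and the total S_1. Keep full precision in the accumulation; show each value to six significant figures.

The integral term ∫_4^21 ln(x) dx = 41.3898.
½[f(4) + f(21)] = ½[1.38629 + 3.04452] = 2.21541.
So far: 43.6052.
Correction k=1: B_{2}/2! · (f^{(1)}(21) − f^{(1)}(4)) = 1/12 · (0.0476190 − 0.250000) = -0.0168651.

S_1 ≈ 43.5883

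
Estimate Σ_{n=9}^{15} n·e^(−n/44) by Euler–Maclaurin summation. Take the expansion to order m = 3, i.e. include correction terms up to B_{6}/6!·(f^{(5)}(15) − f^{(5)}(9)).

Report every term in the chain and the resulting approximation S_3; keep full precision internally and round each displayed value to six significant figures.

Integral: ∫_9^15 x·e^(−x/44) dx = 54.5445.
Boundary: ½(f(9) + f(15)) = ½(7.33516 + 10.6669) = 9.00101.
Integral + boundary = 63.5455.
Correction k=1: B_{2}/2! · (f^{(1)}(15) − f^{(1)}(9)) = 1/12 · (0.468695 − 0.648310) = -0.0149679.
Running total after k=1: 63.5306.
Correction k=2: B_{4}/4! · (f^{(3)}(15) − f^{(3)}(9)) = −1/720 · (0.000976726 − 0.00117683) = 2.77923e-07.
Running total after k=2: 63.5306.
Correction k=3: B_{6}/6! · (f^{(5)}(15) − f^{(5)}(9)) = 1/30240 · (8.83966e-07 − 1.04276e-06) = -5.25126e-12.

S_3 ≈ 63.5306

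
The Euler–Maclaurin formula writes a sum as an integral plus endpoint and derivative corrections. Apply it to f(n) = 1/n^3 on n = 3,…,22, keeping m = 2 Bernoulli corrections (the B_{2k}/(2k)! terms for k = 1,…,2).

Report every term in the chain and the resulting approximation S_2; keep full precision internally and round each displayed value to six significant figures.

Integral: ∫_3^22 1/x^3 dx = 0.0545225.
½[f(3) + f(22)] = ½[0.0370370 + 9.39144e-05] = 0.0185655.
So far: 0.0730880.
Order-1 term: 1/12 · (-1.28065e-05 − (-0.0370370)) = 0.00308535.
Running total after k=1: 0.0761733.
Order-2 term: −1/720 · (-5.29194e-07 − (-0.0823045)) = -0.000114311.

S_2 ≈ 0.0760590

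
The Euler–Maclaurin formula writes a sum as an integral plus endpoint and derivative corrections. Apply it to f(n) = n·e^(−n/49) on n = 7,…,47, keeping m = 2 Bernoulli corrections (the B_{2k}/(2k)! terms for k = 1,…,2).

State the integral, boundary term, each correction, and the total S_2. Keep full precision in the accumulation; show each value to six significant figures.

S_2 ≈ 588.093

The integral term ∫_7^47 x·e^(−x/49) dx = 576.114.
½[f(7) + f(47)] = ½[6.06815 + 18.0107] = 12.0394.
Integral + boundary = 588.153.
Order-1 term: 1/12 · (0.0156410 − 0.743038) = -0.0606164.
After k=1: 588.093.
Order-2 term: −1/720 · (0.000325719 − 0.00103157) = 9.80345e-07.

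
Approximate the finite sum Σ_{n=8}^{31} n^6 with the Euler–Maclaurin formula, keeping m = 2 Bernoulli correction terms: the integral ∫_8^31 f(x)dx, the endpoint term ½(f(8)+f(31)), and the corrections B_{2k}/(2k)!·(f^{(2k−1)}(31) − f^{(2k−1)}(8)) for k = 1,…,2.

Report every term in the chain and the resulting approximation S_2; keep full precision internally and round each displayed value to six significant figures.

Integral: ∫_8^31 x^6 dx = 3.93007e+09.
Endpoint term: (f(8) + f(31))/2 = (262144 + 8.87504e+08)/2 = 4.43883e+08.
Integral + boundary = 4.37396e+09.
Correction k=1: B_{2}/2! · (f^{(1)}(31) − f^{(1)}(8)) = 1/12 · (1.71775e+08 − 196608) = 1.42982e+07.
Partial sum through k=1: 4.38825e+09.
Correction k=2: B_{4}/4! · (f^{(3)}(31) − f^{(3)}(8)) = −1/720 · (3.57492e+06 − 61440.0) = -4879.83.

S_2 ≈ 4.38825e+09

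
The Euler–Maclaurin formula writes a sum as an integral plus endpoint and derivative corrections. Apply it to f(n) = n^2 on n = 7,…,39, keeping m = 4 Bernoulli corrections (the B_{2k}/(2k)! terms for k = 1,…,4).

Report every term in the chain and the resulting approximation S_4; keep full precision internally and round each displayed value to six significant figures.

S_4 ≈ 20449.0

∫_7^39 x^2 dx evaluates to 19658.7.
Boundary: ½(f(7) + f(39)) = ½(49.0000 + 1521.00) = 785.000.
So far: 20443.7.
Correction k=1: B_{2}/2! · (f^{(1)}(39) − f^{(1)}(7)) = 1/12 · (78.0000 − 14.0000) = 5.33333.
After k=1: 20449.0.
Correction k=2: B_{4}/4! · (f^{(3)}(39) − f^{(3)}(7)) = −1/720 · (0.00000 − 0.00000) = 0.00000.
After k=2: 20449.0.
Correction k=3: B_{6}/6! · (f^{(5)}(39) − f^{(5)}(7)) = 1/30240 · (0.00000 − 0.00000) = 0.00000.
After k=3: 20449.0.
Correction k=4: B_{8}/8! · (f^{(7)}(39) − f^{(7)}(7)) = −1/1209600 · (0.00000 − 0.00000) = 0.00000.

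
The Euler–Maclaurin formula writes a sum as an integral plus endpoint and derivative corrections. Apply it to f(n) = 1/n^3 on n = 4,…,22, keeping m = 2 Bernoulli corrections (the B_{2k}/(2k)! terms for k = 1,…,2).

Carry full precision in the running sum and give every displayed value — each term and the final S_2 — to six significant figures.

S_2 ≈ 0.0390316

∫_4^22 1/x^3 dx evaluates to 0.0302169.
Endpoint term: (f(4) + f(22))/2 = (0.0156250 + 9.39144e-05)/2 = 0.00785946.
So far: 0.0380764.
k=1: B_{2}/(2)! × [f^{(1)}(22) − f^{(1)}(4)] = 1/12 × (-1.28065e-05 − (-0.0117188)) = 0.000975495.
After k=1: 0.0390519.
k=2: B_{4}/(4)! × [f^{(3)}(22) − f^{(3)}(4)] = −1/720 × (-5.29194e-07 − (-0.0146484)) = -2.03443e-05.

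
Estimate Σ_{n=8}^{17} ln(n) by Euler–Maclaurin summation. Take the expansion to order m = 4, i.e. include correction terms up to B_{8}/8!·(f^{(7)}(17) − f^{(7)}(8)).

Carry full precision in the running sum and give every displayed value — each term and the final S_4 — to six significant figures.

S_4 ≈ 24.9799

Integral: ∫_8^17 ln(x) dx = 22.5291.
Endpoint term: (f(8) + f(17))/2 = (2.07944 + 2.83321)/2 = 2.45633.
Integral + boundary = 24.9854.
Order-1 term: 1/12 · (0.0588235 − 0.125000) = -0.00551471.
Running total after k=1: 24.9799.
Order-2 term: −1/720 · (0.000407083 − 0.00390625) = 4.85995e-06.
Running total after k=2: 24.9799.
Order-3 term: 1/30240 · (1.69031e-05 − 0.000732422) = -2.36613e-08.
Running total after k=3: 24.9799.
Order-4 term: −1/1209600 · (1.75465e-06 − 0.000343323) = 2.82381e-10.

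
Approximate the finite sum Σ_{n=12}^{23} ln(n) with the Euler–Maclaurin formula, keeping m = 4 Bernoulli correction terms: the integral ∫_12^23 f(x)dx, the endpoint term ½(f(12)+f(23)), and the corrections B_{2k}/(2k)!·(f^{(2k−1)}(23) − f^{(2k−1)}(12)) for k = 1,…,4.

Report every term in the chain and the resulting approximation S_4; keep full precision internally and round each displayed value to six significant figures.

∫_12^23 ln(x) dx evaluates to 31.2975.
½[f(12) + f(23)] = ½[2.48491 + 3.13549] = 2.81020.
Running total after boundary: 34.1077.
Order-1 term: 1/12 · (0.0434783 − 0.0833333) = -0.00332126.
Partial sum through k=1: 34.1044.
Order-2 term: −1/720 · (0.000164379 − 0.00115741) = 1.37921e-06.
Partial sum through k=2: 34.1044.
Order-3 term: 1/30240 · (3.72883e-06 − 9.64506e-05) = -3.06620e-09.
Partial sum through k=3: 34.1044.
Order-4 term: −1/1209600 · (2.11465e-07 − 2.00939e-05) = 1.64372e-11.

S_4 ≈ 34.1044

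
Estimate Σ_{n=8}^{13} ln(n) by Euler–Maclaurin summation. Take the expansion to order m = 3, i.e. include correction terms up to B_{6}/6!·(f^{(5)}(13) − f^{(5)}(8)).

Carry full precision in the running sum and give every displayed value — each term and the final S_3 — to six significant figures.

S_3 ≈ 14.0270

Integral: ∫_8^13 ln(x) dx = 11.7088.
½[f(8) + f(13)] = ½[2.07944 + 2.56495] = 2.32220.
Running total after boundary: 14.0310.
Order-1 term: 1/12 · (0.0769231 − 0.125000) = -0.00400641.
Partial sum through k=1: 14.0270.
Order-2 term: −1/720 · (0.000910332 − 0.00390625) = 4.16100e-06.
Partial sum through k=2: 14.0270.
Order-3 term: 1/30240 · (6.46390e-05 − 0.000732422) = -2.20828e-08.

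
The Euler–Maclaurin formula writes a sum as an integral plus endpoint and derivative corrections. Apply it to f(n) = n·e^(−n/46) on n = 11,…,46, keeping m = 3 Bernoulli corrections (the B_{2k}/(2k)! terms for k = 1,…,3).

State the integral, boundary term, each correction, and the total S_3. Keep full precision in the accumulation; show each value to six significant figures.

S_3 ≈ 520.208

∫_11^46 x·e^(−x/46) dx evaluates to 507.467.
Boundary: ½(f(11) + f(46)) = ½(8.66043 + 16.9225) = 12.7914.
Integral + boundary = 520.258.
Order-1 term: 1/12 · (0.00000 − 0.599042) = -0.0499202.
After k=1: 520.208.
Order-2 term: −1/720 · (0.000347712 − 0.00102725) = 9.43806e-07.
After k=2: 520.208.
Order-3 term: 1/30240 · (3.28650e-07 − 8.37147e-07) = -1.68154e-11.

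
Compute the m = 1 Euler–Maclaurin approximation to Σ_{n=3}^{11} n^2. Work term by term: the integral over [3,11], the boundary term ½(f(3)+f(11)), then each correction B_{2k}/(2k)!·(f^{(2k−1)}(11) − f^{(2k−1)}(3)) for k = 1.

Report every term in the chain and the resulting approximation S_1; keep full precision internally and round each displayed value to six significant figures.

S_1 ≈ 501.000

The integral term ∫_3^11 x^2 dx = 434.667.
Boundary: ½(f(3) + f(11)) = ½(9.00000 + 121.000) = 65.0000.
Integral + boundary = 499.667.
k=1: B_{2}/(2)! × [f^{(1)}(11) − f^{(1)}(3)] = 1/12 × (22.0000 − 6.00000) = 1.33333.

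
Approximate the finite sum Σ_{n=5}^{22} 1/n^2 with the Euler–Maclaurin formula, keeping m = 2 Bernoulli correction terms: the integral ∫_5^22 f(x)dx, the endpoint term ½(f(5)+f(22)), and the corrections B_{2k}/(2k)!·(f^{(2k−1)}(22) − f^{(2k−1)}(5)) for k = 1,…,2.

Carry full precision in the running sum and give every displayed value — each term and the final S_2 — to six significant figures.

S_2 ≈ 0.176886

∫_5^22 1/x^2 dx evaluates to 0.154545.
Boundary: ½(f(5) + f(22)) = ½(0.0400000 + 0.00206612) = 0.0210331.
So far: 0.175579.
k=1: B_{2}/(2)! × [f^{(1)}(22) − f^{(1)}(5)] = 1/12 × (-0.000187829 − (-0.0160000)) = 0.00131768.
After k=1: 0.176896.
k=2: B_{4}/(4)! × [f^{(3)}(22) − f^{(3)}(5)] = −1/720 × (-4.65691e-06 − (-0.00768000)) = -1.06602e-05.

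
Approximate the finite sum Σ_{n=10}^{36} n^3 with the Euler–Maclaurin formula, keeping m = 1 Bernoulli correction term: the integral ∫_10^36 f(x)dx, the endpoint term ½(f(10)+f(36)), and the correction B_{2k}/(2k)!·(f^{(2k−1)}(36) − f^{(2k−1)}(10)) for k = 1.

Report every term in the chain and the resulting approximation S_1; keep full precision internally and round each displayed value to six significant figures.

S_1 ≈ 441531

Integral: ∫_10^36 x^3 dx = 417404.
Endpoint term: (f(10) + f(36))/2 = (1000.00 + 46656.0)/2 = 23828.0.
Integral + boundary = 441232.
k=1: B_{2}/(2)! × [f^{(1)}(36) − f^{(1)}(10)] = 1/12 × (3888.00 − 300.000) = 299.000.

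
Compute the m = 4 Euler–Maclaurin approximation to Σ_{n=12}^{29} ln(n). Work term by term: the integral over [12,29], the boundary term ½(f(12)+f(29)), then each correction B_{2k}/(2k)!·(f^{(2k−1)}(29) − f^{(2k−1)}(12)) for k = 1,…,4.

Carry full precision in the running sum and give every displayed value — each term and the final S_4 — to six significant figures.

The integral term ∫_12^29 ln(x) dx = 50.8327.
Boundary: ½(f(12) + f(29)) = ½(2.48491 + 3.36730) = 2.92610.
So far: 53.7588.
Order-1 term: 1/12 · (0.0344828 − 0.0833333) = -0.00407088.
Running total after k=1: 53.7547.
Order-2 term: −1/720 · (8.20042e-05 − 0.00115741) = 1.49362e-06.
Running total after k=2: 53.7547.
Order-3 term: 1/30240 · (1.17010e-06 − 9.64506e-05) = -3.15081e-09.
Running total after k=3: 53.7547.
Order-4 term: −1/1209600 · (4.17394e-08 − 2.00939e-05) = 1.65775e-11.

S_4 ≈ 53.7547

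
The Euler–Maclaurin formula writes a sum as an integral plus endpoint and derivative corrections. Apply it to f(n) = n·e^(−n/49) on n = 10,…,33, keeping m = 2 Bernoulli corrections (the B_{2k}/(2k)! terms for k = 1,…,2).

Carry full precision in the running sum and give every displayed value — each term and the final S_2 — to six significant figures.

S_2 ≈ 320.836

Integral: ∫_10^33 x·e^(−x/49) dx = 308.385.
½[f(10) + f(33)] = ½[8.15396 + 16.8279] = 12.4909.
Integral + boundary = 320.876.
Correction k=1: B_{2}/2! · (f^{(1)}(33) − f^{(1)}(10)) = 1/12 · (0.166510 − 0.648988) = -0.0402066.
Partial sum through k=1: 320.836.
Correction k=2: B_{4}/4! · (f^{(3)}(33) − f^{(3)}(10)) = −1/720 · (0.000494120 − 0.000949513) = 6.32490e-07.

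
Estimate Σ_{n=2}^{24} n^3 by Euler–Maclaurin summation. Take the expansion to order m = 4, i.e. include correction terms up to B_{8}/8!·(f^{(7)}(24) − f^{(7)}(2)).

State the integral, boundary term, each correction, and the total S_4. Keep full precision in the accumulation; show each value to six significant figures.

S_4 ≈ 89999.0

Integral: ∫_2^24 x^3 dx = 82940.0.
Boundary: ½(f(2) + f(24)) = ½(8.00000 + 13824.0) = 6916.00.
So far: 89856.0.
k=1: B_{2}/(2)! × [f^{(1)}(24) − f^{(1)}(2)] = 1/12 × (1728.00 − 12.0000) = 143.000.
Running total after k=1: 89999.0.
k=2: B_{4}/(4)! × [f^{(3)}(24) − f^{(3)}(2)] = −1/720 × (6.00000 − 6.00000) = 0.00000.
Running total after k=2: 89999.0.
k=3: B_{6}/(6)! × [f^{(5)}(24) − f^{(5)}(2)] = 1/30240 × (0.00000 − 0.00000) = 0.00000.
Running total after k=3: 89999.0.
k=4: B_{8}/(8)! × [f^{(7)}(24) − f^{(7)}(2)] = −1/1209600 × (0.00000 − 0.00000) = 0.00000.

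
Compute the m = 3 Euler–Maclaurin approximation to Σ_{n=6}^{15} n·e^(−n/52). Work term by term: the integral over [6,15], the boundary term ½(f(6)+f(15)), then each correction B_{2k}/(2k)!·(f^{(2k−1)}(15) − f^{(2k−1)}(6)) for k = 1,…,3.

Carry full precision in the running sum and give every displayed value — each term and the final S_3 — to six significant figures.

The integral term ∫_6^15 x·e^(−x/52) dx = 76.3625.
Endpoint term: (f(6) + f(15))/2 = (5.34614 + 11.2412)/2 = 8.29369.
Running total after boundary: 84.6561.
Order-1 term: 1/12 · (0.533238 − 0.788213) = -0.0212479.
After k=1: 84.6349.
Order-2 term: −1/720 · (0.000751505 − 0.000950540) = 2.76437e-07.
After k=2: 84.6349.
Order-3 term: 1/30240 · (4.82917e-07 − 5.95259e-07) = -3.71503e-12.

S_3 ≈ 84.6349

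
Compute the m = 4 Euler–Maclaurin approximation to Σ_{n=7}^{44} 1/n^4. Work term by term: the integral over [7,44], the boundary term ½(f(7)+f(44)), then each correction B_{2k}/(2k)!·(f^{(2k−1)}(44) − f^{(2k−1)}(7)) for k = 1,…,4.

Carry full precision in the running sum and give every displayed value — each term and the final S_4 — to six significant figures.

S_4 ≈ 0.00119592

∫_7^44 1/x^4 dx evaluates to 0.000967904.
Endpoint term: (f(7) + f(44))/2 = (0.000416493 + 2.66802e-07)/2 = 0.000208380.
So far: 0.00117628.
k=1: B_{2}/(2)! × [f^{(1)}(44) − f^{(1)}(7)] = 1/12 × (-2.42547e-08 − (-0.000237996)) = 1.98310e-05.
Partial sum through k=1: 0.00119612.
k=2: B_{4}/(4)! × [f^{(3)}(44) − f^{(3)}(7)] = −1/720 × (-3.75848e-10 − (-0.000145712)) = -2.02377e-07.
Partial sum through k=2: 0.00119591.
k=3: B_{6}/(6)! × [f^{(5)}(44) − f^{(5)}(7)] = 1/30240 × (-1.08716e-11 − (-0.000166528)) = 5.50687e-09.
Partial sum through k=3: 0.00119592.
k=4: B_{8}/(8)! × [f^{(7)}(44) − f^{(7)}(7)] = −1/1209600 × (-5.05397e-13 − (-0.000305868)) = -2.52867e-10.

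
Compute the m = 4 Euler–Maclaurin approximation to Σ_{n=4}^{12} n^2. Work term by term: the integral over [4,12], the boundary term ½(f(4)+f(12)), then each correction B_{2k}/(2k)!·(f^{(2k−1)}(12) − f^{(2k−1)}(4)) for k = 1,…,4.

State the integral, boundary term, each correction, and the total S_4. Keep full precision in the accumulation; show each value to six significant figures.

S_4 ≈ 636.000

∫_4^12 x^2 dx evaluates to 554.667.
Endpoint term: (f(4) + f(12))/2 = (16.0000 + 144.000)/2 = 80.0000.
Running total after boundary: 634.667.
Correction k=1: B_{2}/2! · (f^{(1)}(12) − f^{(1)}(4)) = 1/12 · (24.0000 − 8.00000) = 1.33333.
Running total after k=1: 636.000.
Correction k=2: B_{4}/4! · (f^{(3)}(12) − f^{(3)}(4)) = −1/720 · (0.00000 − 0.00000) = 0.00000.
Running total after k=2: 636.000.
Correction k=3: B_{6}/6! · (f^{(5)}(12) − f^{(5)}(4)) = 1/30240 · (0.00000 − 0.00000) = 0.00000.
Running total after k=3: 636.000.
Correction k=4: B_{8}/8! · (f^{(7)}(12) − f^{(7)}(4)) = −1/1209600 · (0.00000 − 0.00000) = 0.00000.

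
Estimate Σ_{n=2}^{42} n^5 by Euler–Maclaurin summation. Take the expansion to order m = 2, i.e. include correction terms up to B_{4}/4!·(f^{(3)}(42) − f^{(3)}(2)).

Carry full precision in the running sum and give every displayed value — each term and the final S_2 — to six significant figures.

Integral: ∫_2^42 x^5 dx = 9.14839e+08.
Endpoint term: (f(2) + f(42))/2 = (32.0000 + 1.30691e+08)/2 = 6.53456e+07.
Integral + boundary = 9.80184e+08.
Order-1 term: 1/12 · (1.55585e+07 − 80.0000) = 1.29653e+06.
Partial sum through k=1: 9.81481e+08.
Order-2 term: −1/720 · (105840 − 240.000) = -146.667.

S_2 ≈ 9.81481e+08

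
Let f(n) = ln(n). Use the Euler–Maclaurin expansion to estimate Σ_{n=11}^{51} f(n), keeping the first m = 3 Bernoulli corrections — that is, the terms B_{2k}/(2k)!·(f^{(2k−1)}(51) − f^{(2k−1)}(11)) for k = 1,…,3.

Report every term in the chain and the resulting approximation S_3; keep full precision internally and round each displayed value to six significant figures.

S_3 ≈ 137.305

The integral term ∫_11^51 ln(x) dx = 134.146.
½[f(11) + f(51)] = ½[2.39790 + 3.93183] = 3.16486.
So far: 137.311.
Correction k=1: B_{2}/2! · (f^{(1)}(51) − f^{(1)}(11)) = 1/12 · (0.0196078 − 0.0909091) = -0.00594177.
After k=1: 137.305.
Correction k=2: B_{4}/4! · (f^{(3)}(51) − f^{(3)}(11)) = −1/720 · (1.50772e-05 − 0.00150263) = 2.06605e-06.
After k=2: 137.305.
Correction k=3: B_{6}/6! · (f^{(5)}(51) − f^{(5)}(11)) = 1/30240 · (6.95601e-08 − 0.000149021) = -4.92565e-09.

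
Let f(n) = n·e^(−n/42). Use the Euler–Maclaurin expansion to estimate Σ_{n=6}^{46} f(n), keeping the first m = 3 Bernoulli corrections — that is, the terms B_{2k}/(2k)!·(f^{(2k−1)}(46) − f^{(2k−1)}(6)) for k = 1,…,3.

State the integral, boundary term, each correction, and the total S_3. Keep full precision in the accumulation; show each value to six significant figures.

S_3 ≈ 521.690

The integral term ∫_6^46 x·e^(−x/42) dx = 511.462.
½[f(6) + f(46)] = ½[5.20127 + 15.3852] = 10.2932.
Integral + boundary = 521.755.
Order-1 term: 1/12 · (-0.0318533 − 0.743038) = -0.0645743.
Partial sum through k=1: 521.690.
Order-2 term: −1/720 · (0.000361149 − 0.00140408) = 1.44851e-06.
Partial sum through k=2: 521.690.
Order-3 term: 1/30240 · (4.19702e-07 − 1.35314e-06) = -3.08675e-11.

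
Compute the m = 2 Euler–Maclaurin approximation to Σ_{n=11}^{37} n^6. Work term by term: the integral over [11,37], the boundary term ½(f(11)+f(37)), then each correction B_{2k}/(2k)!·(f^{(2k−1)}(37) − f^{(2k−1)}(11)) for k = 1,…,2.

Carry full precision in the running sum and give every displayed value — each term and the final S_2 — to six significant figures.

S_2 ≈ 1.48772e+10

Integral: ∫_11^37 x^6 dx = 1.35589e+10.
½[f(11) + f(37)] = ½[1.77156e+06 + 2.56573e+09] = 1.28375e+09.
Integral + boundary = 1.48427e+10.
Order-1 term: 1/12 · (4.16064e+08 − 966306) = 3.45915e+07.
Partial sum through k=1: 1.48773e+10.
Order-2 term: −1/720 · (6.07836e+06 − 159720) = -8220.33.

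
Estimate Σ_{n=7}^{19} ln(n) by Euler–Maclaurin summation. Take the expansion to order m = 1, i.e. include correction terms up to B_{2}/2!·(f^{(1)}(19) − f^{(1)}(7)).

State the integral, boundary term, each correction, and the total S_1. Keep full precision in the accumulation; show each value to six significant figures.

S_1 ≈ 32.7606

∫_7^19 ln(x) dx evaluates to 30.3230.
Endpoint term: (f(7) + f(19))/2 = (1.94591 + 2.94444)/2 = 2.44517.
Running total after boundary: 32.7681.
Order-1 term: 1/12 · (0.0526316 − 0.142857) = -0.00751880.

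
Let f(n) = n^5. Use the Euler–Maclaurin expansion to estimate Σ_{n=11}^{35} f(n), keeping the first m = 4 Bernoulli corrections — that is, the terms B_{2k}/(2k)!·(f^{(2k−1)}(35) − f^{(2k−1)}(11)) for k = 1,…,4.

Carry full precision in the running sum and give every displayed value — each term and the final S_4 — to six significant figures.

S_4 ≈ 3.33043e+08

∫_11^35 x^5 dx evaluates to 3.06082e+08.
½[f(11) + f(35)] = ½[161051 + 5.25219e+07] = 2.63415e+07.
Running total after boundary: 3.32424e+08.
k=1: B_{2}/(2)! × [f^{(1)}(35) − f^{(1)}(11)] = 1/12 × (7.50312e+06 − 73205.0) = 619160.
Running total after k=1: 3.33043e+08.
k=2: B_{4}/(4)! × [f^{(3)}(35) − f^{(3)}(11)] = −1/720 × (73500.0 − 7260.00) = -92.0000.
Running total after k=2: 3.33043e+08.
k=3: B_{6}/(6)! × [f^{(5)}(35) − f^{(5)}(11)] = 1/30240 × (120.000 − 120.000) = 0.00000.
Running total after k=3: 3.33043e+08.
k=4: B_{8}/(8)! × [f^{(7)}(35) − f^{(7)}(11)] = −1/1209600 × (0.00000 − 0.00000) = 0.00000.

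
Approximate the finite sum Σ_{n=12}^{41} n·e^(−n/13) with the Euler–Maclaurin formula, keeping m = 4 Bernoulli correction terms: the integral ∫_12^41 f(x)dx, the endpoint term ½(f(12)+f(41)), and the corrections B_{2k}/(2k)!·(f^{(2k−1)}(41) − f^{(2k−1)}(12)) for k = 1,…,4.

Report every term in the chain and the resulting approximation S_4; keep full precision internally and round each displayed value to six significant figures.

S_4 ≈ 102.403

Integral: ∫_12^41 x·e^(−x/13) dx = 99.1541.
Boundary: ½(f(12) + f(41)) = ½(4.76754 + 1.75019) = 3.25886.
So far: 102.413.
k=1: B_{2}/(2)! × [f^{(1)}(41) − f^{(1)}(12)] = 1/12 × (-0.0919426 − 0.0305611) = -0.0102086.
Running total after k=1: 102.403.
k=2: B_{4}/(4)! × [f^{(3)}(41) − f^{(3)}(12)] = −1/720 × (-3.88599e-05 − 0.00488255) = 6.83529e-06.
Running total after k=2: 102.403.
k=3: B_{6}/(6)! × [f^{(5)}(41) − f^{(5)}(12)] = 1/30240 × (2.75928e-06 − 5.67116e-05) = -1.78414e-09.
Running total after k=3: 102.403.
k=4: B_{8}/(8)! × [f^{(7)}(41) − f^{(7)}(12)] = −1/1209600 × (3.40148e-08 − 5.00192e-07) = 3.85397e-13.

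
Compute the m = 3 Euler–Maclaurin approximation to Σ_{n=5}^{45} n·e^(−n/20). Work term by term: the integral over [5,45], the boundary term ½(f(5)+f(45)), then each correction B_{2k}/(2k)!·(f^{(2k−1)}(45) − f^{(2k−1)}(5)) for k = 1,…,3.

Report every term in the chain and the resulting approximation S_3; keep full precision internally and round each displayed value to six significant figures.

S_3 ≈ 256.640

The integral term ∫_5^45 x·e^(−x/20) dx = 252.381.
Endpoint term: (f(5) + f(45))/2 = (3.89400 + 4.74297)/2 = 4.31848.
So far: 256.700.
Correction k=1: B_{2}/2! · (f^{(1)}(45) − f^{(1)}(5)) = 1/12 · (-0.131749 − 0.584101) = -0.0596541.
Partial sum through k=1: 256.640.
Correction k=2: B_{4}/4! · (f^{(3)}(45) − f^{(3)}(5)) = −1/720 · (0.000197624 − 0.00535426) = 7.16199e-06.
Partial sum through k=2: 256.640.
Correction k=3: B_{6}/6! · (f^{(5)}(45) − f^{(5)}(5)) = 1/30240 · (1.81155e-06 − 2.31206e-05) = -7.04666e-10.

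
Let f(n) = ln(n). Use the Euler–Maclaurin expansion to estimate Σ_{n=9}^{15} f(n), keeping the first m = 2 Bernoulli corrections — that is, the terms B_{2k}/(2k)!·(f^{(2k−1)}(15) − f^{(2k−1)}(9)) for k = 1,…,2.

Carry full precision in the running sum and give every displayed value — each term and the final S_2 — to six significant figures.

S_2 ≈ 17.2947

The integral term ∫_9^15 ln(x) dx = 14.8457.
Boundary: ½(f(9) + f(15)) = ½(2.19722 + 2.70805) = 2.45264.
Running total after boundary: 17.2984.
k=1: B_{2}/(2)! × [f^{(1)}(15) − f^{(1)}(9)] = 1/12 × (0.0666667 − 0.111111) = -0.00370370.
After k=1: 17.2947.
k=2: B_{4}/(4)! × [f^{(3)}(15) − f^{(3)}(9)] = −1/720 × (0.000592593 − 0.00274348) = 2.98735e-06.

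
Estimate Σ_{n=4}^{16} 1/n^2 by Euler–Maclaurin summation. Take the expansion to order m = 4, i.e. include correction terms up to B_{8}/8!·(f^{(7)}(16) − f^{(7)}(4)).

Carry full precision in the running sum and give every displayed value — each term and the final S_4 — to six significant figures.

∫_4^16 1/x^2 dx evaluates to 0.187500.
½[f(4) + f(16)] = ½[0.0625000 + 0.00390625] = 0.0332031.
Running total after boundary: 0.220703.
Correction k=1: B_{2}/2! · (f^{(1)}(16) − f^{(1)}(4)) = 1/12 · (-0.000488281 − (-0.0312500)) = 0.00256348.
Partial sum through k=1: 0.223267.
Correction k=2: B_{4}/4! · (f^{(3)}(16) − f^{(3)}(4)) = −1/720 · (-2.28882e-05 − (-0.0234375)) = -3.25203e-05.
Partial sum through k=2: 0.223234.
Correction k=3: B_{6}/6! · (f^{(5)}(16) − f^{(5)}(4)) = 1/30240 · (-2.68221e-06 − (-0.0439453)) = 1.45313e-06.
Partial sum through k=3: 0.223236.
Correction k=4: B_{8}/8! · (f^{(7)}(16) − f^{(7)}(4)) = −1/1209600 · (-5.86733e-07 − (-0.153809)) = -1.27156e-07.

S_4 ≈ 0.223235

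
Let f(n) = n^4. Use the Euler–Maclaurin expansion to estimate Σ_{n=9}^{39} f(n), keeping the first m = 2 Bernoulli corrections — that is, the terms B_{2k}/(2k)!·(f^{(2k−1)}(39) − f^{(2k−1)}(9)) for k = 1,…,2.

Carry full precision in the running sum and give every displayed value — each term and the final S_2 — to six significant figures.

S_2 ≈ 1.92126e+07

The integral term ∫_9^39 x^4 dx = 1.80330e+07.
Boundary: ½(f(9) + f(39)) = ½(6561.00 + 2.31344e+06) = 1.16000e+06.
Integral + boundary = 1.91930e+07.
Order-1 term: 1/12 · (237276 − 2916.00) = 19530.0.
Partial sum through k=1: 1.92126e+07.
Order-2 term: −1/720 · (936.000 − 216.000) = -1.00000.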